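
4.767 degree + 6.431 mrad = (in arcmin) 308.1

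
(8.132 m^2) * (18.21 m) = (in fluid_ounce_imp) 5.212e+06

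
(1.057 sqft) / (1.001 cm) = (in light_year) 1.037e-15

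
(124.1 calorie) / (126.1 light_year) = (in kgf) 4.438e-17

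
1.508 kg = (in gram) 1508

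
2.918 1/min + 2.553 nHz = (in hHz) 0.0004863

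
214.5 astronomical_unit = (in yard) 3.509e+13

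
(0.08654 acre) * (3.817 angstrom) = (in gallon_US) 3.531e-05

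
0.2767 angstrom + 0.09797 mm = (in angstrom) 9.797e+05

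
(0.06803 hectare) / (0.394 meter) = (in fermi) 1.727e+18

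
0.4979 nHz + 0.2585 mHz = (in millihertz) 0.2585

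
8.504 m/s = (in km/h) 30.61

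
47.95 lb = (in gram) 2.175e+04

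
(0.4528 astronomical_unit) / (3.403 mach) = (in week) 96.66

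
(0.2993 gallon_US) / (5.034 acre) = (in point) 0.0001576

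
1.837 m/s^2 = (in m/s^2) 1.837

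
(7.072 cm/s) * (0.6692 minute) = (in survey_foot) 9.316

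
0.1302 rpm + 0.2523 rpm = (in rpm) 0.3825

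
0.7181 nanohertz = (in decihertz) 7.181e-09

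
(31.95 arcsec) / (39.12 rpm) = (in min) 6.302e-07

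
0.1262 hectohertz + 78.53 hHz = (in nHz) 7.866e+12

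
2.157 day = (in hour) 51.77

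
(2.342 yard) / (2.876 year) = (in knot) 4.59e-08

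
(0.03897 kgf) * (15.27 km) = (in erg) 5.836e+10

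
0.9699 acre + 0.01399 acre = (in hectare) 0.3982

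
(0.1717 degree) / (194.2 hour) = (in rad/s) 4.286e-09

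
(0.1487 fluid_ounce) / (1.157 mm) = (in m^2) 0.003801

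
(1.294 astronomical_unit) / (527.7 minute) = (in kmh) 2.201e+07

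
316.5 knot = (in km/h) 586.2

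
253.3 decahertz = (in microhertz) 2.533e+09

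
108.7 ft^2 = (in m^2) 10.1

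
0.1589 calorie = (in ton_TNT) 1.589e-10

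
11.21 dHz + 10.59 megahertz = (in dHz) 1.059e+08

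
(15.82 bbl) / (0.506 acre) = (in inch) 0.04836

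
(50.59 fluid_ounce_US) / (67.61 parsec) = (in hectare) 7.171e-26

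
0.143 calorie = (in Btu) 0.0005671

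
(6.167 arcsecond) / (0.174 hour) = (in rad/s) 4.773e-08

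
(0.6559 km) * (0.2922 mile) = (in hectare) 30.84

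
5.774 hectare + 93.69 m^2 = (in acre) 14.29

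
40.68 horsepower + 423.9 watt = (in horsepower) 41.25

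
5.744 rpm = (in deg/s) 34.46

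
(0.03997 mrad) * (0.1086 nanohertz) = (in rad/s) 4.341e-15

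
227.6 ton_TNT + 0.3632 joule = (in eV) 5.944e+30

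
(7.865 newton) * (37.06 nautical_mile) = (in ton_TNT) 0.000129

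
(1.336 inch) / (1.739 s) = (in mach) 5.731e-05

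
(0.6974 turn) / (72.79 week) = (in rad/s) 9.954e-08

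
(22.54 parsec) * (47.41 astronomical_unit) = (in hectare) 4.933e+26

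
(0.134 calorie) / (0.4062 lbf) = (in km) 0.0003103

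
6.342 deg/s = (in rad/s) 0.1107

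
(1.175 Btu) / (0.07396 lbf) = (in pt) 1.068e+07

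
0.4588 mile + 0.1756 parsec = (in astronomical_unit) 3.622e+04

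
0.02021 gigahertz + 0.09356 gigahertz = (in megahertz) 113.8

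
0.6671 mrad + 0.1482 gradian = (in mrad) 2.995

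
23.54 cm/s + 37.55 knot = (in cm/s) 1955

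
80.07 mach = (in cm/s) 2.726e+06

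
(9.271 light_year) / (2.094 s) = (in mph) 9.37e+16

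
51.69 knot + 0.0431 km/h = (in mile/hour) 59.51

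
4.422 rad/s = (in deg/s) 253.4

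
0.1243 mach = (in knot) 82.27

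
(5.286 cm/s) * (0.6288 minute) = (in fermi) 1.994e+15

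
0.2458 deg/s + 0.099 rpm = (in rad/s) 0.01466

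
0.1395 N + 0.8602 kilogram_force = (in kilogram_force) 0.8744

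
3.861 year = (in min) 2.029e+06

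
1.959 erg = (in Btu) 1.857e-10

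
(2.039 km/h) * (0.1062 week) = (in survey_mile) 22.6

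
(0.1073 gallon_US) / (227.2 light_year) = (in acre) 4.669e-26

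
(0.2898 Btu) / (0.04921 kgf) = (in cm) 6.336e+04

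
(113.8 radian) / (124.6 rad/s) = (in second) 0.9133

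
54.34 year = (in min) 2.856e+07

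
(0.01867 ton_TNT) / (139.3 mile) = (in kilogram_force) 35.53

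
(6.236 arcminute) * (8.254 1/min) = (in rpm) 0.002383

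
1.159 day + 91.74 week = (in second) 5.558e+07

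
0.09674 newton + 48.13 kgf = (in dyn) 4.721e+07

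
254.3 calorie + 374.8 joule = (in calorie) 343.9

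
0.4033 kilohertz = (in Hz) 403.3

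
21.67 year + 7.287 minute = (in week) 1130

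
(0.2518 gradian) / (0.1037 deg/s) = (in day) 2.529e-05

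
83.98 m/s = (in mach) 0.2466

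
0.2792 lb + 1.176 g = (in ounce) 4.509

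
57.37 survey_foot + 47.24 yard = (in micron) 6.068e+07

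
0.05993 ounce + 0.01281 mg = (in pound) 0.003746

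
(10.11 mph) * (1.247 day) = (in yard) 5.325e+05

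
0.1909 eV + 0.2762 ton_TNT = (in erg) 1.156e+16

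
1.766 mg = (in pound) 3.893e-06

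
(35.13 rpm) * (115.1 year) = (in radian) 1.335e+10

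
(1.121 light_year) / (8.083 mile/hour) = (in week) 4.853e+09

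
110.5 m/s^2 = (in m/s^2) 110.5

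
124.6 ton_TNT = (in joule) 5.213e+11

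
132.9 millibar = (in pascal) 1.329e+04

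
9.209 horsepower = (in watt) 6867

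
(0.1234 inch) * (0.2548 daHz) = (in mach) 2.345e-05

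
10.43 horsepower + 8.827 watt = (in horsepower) 10.44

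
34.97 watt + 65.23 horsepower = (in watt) 4.868e+04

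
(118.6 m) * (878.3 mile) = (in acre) 4.142e+04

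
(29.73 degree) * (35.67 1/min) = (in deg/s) 17.67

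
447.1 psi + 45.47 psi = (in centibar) 3396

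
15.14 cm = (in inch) 5.961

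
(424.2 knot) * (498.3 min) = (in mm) 6.525e+09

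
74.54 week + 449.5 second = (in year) 1.43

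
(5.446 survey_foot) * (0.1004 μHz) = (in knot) 3.24e-07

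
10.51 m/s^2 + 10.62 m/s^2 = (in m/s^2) 21.13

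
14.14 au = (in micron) 2.115e+18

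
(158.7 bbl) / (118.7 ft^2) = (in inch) 90.08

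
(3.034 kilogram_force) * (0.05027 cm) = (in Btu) 1.418e-05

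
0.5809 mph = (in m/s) 0.2597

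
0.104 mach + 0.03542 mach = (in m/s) 47.47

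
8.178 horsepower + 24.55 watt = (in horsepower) 8.211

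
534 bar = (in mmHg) 4.005e+05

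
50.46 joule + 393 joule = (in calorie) 106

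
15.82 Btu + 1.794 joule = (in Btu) 15.82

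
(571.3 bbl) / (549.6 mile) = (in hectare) 1.027e-08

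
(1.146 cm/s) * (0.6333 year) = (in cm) 2.289e+07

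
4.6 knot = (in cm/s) 236.6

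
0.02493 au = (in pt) 1.057e+13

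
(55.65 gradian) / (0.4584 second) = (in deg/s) 109.3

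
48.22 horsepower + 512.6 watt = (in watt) 3.647e+04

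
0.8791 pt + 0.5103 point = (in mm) 0.4901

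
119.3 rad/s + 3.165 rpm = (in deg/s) 6854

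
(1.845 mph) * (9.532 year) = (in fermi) 2.479e+23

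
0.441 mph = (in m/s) 0.1971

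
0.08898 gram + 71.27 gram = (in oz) 2.517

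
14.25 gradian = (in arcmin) 769.5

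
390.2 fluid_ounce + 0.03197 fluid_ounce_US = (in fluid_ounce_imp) 406.2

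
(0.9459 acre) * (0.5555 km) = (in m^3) 2.126e+06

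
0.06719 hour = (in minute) 4.031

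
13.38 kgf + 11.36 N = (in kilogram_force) 14.54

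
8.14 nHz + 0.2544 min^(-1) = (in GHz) 4.24e-12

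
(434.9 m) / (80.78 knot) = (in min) 0.1744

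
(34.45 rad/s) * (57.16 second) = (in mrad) 1.969e+06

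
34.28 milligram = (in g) 0.03428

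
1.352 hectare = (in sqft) 1.455e+05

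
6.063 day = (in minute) 8731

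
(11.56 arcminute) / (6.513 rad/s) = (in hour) 1.434e-07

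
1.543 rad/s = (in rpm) 14.73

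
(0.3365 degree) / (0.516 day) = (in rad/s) 1.317e-07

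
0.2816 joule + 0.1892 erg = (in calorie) 0.0673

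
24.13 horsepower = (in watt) 1.799e+04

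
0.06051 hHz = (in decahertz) 0.6051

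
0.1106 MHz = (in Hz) 1.106e+05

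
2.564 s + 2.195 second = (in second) 4.759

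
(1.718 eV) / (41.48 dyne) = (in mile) 4.123e-19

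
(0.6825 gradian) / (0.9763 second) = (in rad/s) 0.01098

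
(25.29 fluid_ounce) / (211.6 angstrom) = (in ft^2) 3.805e+05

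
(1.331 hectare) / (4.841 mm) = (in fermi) 2.749e+21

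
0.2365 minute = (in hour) 0.003942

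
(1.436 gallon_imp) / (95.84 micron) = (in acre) 0.01683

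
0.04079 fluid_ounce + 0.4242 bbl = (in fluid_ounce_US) 2281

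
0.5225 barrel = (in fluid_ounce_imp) 2924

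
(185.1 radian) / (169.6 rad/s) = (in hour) 0.0003032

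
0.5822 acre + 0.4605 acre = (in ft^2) 4.542e+04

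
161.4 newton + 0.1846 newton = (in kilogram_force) 16.48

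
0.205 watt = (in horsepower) 0.0002749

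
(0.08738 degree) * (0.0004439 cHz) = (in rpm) 6.465e-08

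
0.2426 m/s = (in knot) 0.4716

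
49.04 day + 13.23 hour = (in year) 0.1359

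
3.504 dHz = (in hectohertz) 0.003504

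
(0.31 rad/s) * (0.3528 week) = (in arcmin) 2.274e+08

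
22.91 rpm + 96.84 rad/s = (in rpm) 947.7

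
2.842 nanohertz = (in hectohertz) 2.842e-11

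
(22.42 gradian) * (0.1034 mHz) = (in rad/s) 3.641e-05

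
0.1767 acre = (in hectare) 0.07151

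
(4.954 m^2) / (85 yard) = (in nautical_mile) 3.442e-05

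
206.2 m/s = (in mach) 0.6056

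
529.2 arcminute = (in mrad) 153.9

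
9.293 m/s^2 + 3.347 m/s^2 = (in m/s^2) 12.64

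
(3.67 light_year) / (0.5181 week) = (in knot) 2.154e+11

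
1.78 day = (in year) 0.004877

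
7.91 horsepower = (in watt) 5898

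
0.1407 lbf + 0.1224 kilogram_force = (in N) 1.826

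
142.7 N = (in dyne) 1.427e+07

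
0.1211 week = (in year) 0.002322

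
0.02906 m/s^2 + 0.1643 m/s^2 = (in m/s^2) 0.1934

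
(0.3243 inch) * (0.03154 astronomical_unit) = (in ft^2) 4.183e+08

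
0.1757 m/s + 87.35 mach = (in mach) 87.35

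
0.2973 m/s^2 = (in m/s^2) 0.2973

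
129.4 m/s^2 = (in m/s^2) 129.4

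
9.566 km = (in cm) 9.566e+05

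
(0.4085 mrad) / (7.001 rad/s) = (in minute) 9.725e-07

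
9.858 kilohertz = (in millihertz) 9.858e+06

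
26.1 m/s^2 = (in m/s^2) 26.1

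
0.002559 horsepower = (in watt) 1.908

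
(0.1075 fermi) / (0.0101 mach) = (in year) 9.912e-25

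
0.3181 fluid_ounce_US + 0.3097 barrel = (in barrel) 0.3098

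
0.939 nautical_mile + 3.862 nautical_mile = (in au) 5.944e-08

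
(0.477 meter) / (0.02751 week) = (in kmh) 0.0001032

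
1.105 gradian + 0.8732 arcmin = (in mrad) 17.61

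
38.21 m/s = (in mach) 0.1122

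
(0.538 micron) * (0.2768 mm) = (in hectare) 1.489e-14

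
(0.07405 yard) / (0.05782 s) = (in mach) 0.003439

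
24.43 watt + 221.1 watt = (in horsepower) 0.3293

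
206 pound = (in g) 9.344e+04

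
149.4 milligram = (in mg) 149.4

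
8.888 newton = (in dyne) 8.888e+05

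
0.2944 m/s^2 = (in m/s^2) 0.2944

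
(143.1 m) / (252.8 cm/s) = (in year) 1.795e-06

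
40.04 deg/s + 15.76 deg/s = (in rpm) 9.3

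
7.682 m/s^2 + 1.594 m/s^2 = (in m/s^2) 9.276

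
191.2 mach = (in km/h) 2.344e+05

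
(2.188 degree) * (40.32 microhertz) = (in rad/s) 1.54e-06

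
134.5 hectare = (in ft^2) 1.448e+07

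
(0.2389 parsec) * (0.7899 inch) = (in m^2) 1.479e+14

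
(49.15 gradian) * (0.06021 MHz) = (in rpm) 4.439e+05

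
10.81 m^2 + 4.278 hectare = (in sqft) 4.606e+05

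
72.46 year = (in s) 2.285e+09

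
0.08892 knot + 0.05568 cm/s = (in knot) 0.09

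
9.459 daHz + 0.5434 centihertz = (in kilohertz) 0.0946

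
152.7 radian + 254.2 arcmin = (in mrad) 1.528e+05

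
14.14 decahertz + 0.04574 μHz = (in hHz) 1.414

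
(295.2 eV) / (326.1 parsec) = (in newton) 4.7e-36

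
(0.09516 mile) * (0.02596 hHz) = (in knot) 772.8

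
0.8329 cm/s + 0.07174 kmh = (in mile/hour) 0.06321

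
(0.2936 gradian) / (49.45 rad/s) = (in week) 1.542e-10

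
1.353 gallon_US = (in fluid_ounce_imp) 180.3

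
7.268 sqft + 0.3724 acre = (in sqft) 1.623e+04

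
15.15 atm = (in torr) 1.151e+04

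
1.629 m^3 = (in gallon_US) 430.3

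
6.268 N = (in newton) 6.268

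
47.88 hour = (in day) 1.995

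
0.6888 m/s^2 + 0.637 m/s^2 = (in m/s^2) 1.326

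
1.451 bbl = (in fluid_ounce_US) 7801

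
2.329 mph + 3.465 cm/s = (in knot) 2.091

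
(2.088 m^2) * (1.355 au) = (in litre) 4.232e+14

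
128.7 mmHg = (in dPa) 1.716e+05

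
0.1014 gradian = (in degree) 0.09126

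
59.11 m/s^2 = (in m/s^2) 59.11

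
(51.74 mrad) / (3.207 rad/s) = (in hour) 4.482e-06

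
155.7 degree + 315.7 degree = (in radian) 8.227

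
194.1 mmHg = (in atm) 0.2554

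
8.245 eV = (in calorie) 3.157e-19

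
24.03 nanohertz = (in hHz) 2.403e-10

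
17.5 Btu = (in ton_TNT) 4.413e-06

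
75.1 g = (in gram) 75.1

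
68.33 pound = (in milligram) 3.099e+07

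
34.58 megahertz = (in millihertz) 3.458e+10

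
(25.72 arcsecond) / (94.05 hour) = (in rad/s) 3.683e-10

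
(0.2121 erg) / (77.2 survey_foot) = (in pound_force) 2.026e-10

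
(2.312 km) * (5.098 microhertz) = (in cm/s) 1.179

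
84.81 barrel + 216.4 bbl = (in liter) 4.789e+04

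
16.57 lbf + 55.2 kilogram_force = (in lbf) 138.3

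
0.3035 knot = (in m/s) 0.1561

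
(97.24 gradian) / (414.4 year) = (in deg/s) 6.697e-09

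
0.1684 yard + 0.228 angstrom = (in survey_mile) 9.568e-05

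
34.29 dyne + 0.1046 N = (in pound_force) 0.02359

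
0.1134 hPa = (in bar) 0.0001134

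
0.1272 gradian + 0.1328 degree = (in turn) 0.0006869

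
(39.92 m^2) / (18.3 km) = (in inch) 0.08588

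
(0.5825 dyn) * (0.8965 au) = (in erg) 7.812e+12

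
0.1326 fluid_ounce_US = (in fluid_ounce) 0.1326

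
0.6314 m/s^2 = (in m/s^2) 0.6314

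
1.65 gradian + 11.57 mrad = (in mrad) 37.49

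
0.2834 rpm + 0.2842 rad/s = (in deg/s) 17.98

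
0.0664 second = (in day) 7.685e-07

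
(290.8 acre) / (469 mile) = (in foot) 5.115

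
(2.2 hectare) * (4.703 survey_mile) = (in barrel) 1.047e+09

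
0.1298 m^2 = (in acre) 3.207e-05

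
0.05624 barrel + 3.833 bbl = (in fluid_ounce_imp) 2.176e+04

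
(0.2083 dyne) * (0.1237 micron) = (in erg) 2.577e-06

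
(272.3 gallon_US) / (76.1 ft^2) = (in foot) 0.4783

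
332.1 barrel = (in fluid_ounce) 1.785e+06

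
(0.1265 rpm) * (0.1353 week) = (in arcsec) 2.236e+08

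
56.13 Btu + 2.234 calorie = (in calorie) 1.416e+04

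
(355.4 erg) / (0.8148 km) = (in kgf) 4.448e-09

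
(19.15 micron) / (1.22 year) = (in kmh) 1.792e-12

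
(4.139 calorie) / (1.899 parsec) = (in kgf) 3.014e-17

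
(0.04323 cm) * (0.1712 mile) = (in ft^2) 1.282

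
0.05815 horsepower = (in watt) 43.36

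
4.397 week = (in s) 2.659e+06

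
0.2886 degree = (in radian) 0.005037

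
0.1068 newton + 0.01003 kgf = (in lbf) 0.04612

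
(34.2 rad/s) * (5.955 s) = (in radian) 203.7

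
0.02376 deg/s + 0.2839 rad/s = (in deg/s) 16.29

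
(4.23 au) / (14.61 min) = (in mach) 2.12e+06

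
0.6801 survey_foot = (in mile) 0.0001288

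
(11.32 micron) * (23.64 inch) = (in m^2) 6.797e-06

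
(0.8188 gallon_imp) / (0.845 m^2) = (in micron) 4405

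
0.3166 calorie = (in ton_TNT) 3.166e-10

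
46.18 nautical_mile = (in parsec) 2.772e-12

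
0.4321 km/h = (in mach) 0.0003525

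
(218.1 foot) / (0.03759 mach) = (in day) 6.011e-05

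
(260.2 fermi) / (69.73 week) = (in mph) 1.38e-20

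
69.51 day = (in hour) 1668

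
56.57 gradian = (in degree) 50.91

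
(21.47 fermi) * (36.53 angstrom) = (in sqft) 8.442e-22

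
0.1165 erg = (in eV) 7.271e+10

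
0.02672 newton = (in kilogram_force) 0.002725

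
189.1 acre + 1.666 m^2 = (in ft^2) 8.237e+06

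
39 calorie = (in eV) 1.018e+21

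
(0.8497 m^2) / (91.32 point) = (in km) 0.02638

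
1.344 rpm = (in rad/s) 0.1407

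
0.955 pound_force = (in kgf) 0.4332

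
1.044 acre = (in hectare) 0.4225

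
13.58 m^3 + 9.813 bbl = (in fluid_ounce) 5.119e+05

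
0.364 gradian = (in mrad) 5.718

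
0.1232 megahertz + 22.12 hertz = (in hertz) 1.232e+05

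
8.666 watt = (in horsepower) 0.01162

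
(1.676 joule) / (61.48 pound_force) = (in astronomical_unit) 4.097e-14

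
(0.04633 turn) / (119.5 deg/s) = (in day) 1.615e-06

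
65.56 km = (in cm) 6.556e+06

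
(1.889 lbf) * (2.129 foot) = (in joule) 5.453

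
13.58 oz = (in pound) 0.8488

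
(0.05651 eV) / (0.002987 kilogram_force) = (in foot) 1.014e-18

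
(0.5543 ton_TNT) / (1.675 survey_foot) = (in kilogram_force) 4.632e+08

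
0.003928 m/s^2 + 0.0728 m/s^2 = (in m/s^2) 0.07673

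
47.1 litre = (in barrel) 0.2963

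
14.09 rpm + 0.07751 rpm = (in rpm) 14.17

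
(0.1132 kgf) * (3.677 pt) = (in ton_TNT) 3.442e-13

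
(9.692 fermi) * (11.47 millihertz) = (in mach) 3.265e-19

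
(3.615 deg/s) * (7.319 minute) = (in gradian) 1764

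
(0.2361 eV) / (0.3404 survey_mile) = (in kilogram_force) 7.041e-24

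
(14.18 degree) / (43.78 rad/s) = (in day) 6.543e-08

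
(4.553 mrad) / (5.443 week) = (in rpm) 1.321e-08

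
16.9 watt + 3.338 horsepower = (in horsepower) 3.361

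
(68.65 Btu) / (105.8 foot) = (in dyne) 2.246e+08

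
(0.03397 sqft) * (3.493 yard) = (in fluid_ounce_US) 340.8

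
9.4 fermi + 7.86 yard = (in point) 2.037e+04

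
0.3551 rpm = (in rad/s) 0.03719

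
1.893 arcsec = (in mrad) 0.009178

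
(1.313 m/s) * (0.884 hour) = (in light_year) 4.417e-13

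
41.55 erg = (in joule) 4.155e-06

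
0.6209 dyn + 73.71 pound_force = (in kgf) 33.43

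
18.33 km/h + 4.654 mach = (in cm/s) 1.59e+05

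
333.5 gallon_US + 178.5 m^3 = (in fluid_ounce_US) 6.078e+06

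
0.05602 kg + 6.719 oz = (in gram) 246.5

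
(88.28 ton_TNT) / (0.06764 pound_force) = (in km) 1.228e+09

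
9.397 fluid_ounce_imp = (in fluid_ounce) 9.028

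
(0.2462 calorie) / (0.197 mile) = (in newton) 0.003249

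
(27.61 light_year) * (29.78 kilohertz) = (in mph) 1.74e+22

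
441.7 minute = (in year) 0.0008404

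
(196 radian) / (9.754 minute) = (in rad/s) 0.3349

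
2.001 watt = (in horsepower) 0.002683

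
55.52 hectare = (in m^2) 5.552e+05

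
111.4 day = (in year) 0.3052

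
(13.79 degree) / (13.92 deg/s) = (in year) 3.141e-08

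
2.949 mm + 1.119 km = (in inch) 4.406e+04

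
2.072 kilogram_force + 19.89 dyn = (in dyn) 2.032e+06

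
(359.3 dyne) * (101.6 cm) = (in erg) 3.65e+04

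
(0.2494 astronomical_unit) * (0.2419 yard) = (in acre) 2.039e+06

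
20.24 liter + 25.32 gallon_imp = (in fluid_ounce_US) 4577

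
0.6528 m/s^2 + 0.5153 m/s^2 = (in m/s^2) 1.168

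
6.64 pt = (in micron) 2342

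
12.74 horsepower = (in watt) 9500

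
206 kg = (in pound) 454.2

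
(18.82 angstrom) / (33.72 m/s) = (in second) 5.581e-11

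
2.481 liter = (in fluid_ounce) 83.89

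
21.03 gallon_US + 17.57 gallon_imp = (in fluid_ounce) 5393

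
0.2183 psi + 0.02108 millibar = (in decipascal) 1.507e+04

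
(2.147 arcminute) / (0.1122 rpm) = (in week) 8.789e-08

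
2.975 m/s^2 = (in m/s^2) 2.975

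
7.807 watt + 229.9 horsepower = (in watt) 1.714e+05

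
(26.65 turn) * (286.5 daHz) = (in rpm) 4.581e+06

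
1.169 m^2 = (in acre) 0.0002889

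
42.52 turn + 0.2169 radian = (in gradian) 1.702e+04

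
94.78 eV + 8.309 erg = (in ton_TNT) 1.986e-16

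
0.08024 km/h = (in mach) 6.546e-05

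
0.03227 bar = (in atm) 0.03185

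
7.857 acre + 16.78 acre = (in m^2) 9.97e+04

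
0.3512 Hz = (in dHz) 3.512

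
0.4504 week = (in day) 3.153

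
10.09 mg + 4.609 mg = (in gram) 0.0147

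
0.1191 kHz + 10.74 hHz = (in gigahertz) 1.193e-06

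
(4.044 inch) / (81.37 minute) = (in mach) 6.179e-08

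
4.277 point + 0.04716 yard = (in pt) 126.5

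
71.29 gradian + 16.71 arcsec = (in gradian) 71.3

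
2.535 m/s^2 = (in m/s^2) 2.535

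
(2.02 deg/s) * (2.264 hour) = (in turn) 45.73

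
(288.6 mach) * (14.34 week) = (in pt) 2.416e+15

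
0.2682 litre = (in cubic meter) 0.0002682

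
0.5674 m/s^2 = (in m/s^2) 0.5674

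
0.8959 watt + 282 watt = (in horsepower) 0.3794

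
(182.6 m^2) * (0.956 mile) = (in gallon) 7.422e+07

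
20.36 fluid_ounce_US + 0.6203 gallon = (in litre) 2.95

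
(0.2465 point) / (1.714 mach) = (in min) 2.483e-09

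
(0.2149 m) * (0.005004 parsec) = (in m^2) 3.318e+13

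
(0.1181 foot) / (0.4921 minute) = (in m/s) 0.001219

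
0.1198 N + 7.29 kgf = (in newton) 71.61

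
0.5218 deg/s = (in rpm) 0.08697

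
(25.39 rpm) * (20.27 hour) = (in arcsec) 4.002e+10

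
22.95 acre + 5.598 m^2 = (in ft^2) 9.998e+05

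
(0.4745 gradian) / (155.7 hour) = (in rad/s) 1.33e-08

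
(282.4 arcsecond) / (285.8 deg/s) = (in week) 4.538e-10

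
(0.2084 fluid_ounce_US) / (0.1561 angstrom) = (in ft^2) 4.25e+06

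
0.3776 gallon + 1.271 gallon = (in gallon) 1.649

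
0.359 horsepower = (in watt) 267.7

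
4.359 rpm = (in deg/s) 26.15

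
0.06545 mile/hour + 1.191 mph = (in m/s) 0.5617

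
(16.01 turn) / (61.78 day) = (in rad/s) 1.885e-05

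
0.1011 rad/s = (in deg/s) 5.793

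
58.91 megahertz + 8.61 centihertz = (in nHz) 5.891e+16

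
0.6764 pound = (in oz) 10.82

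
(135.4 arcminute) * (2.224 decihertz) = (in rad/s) 0.00876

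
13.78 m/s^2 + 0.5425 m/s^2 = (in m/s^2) 14.32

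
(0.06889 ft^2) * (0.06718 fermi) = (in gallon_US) 1.136e-16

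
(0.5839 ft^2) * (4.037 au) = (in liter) 3.276e+13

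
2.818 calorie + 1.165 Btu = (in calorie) 296.6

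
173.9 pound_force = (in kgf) 78.88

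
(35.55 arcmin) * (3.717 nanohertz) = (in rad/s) 3.844e-11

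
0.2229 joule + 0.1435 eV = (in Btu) 0.0002113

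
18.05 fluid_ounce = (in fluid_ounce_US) 18.05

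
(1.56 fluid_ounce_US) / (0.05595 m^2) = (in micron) 824.6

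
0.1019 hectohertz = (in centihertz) 1019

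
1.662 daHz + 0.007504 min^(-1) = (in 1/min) 997.2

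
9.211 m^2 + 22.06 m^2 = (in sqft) 336.6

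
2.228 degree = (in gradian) 2.476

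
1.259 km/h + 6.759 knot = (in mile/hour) 8.56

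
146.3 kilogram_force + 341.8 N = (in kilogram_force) 181.2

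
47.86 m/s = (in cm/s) 4786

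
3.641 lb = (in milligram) 1.652e+06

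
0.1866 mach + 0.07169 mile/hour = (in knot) 123.6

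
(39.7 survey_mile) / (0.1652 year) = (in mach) 3.602e-05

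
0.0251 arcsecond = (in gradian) 7.747e-06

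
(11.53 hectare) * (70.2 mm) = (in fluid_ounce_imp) 2.849e+08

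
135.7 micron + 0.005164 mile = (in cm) 831.1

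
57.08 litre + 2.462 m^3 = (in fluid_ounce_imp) 8.866e+04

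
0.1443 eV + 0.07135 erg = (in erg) 0.07135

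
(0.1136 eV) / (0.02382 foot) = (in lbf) 5.636e-19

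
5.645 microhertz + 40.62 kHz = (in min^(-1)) 2.437e+06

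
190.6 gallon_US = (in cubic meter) 0.7215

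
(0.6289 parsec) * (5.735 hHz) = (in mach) 3.268e+16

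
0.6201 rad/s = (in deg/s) 35.53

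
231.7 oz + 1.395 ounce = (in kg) 6.608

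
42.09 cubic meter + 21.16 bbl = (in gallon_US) 1.201e+04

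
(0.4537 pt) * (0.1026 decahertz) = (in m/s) 0.0001642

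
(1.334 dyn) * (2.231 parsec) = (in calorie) 2.195e+11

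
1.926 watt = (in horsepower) 0.002583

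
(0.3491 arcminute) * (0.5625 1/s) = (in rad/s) 5.712e-05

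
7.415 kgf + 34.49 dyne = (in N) 72.72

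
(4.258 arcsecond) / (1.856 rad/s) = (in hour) 3.09e-09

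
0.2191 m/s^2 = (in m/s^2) 0.2191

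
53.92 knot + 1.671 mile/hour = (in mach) 0.08366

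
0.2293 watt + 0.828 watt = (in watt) 1.057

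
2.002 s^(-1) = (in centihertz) 200.2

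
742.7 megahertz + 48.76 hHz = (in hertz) 7.427e+08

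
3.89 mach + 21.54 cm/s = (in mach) 3.891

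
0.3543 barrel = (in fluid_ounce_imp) 1983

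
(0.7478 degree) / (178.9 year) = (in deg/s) 1.325e-10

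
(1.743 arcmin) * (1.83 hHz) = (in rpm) 0.886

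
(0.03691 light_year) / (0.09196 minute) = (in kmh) 2.278e+14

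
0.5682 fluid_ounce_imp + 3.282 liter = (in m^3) 0.003298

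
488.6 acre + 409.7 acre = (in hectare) 363.5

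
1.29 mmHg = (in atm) 0.001697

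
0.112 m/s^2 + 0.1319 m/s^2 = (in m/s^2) 0.2439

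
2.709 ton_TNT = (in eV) 7.074e+28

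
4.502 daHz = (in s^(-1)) 45.02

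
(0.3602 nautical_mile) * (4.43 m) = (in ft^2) 3.181e+04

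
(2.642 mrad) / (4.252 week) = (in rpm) 9.811e-09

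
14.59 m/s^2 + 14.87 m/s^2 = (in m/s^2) 29.46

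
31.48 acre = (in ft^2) 1.371e+06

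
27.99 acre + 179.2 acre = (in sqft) 9.025e+06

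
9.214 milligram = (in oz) 0.000325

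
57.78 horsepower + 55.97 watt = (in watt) 4.314e+04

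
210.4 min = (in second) 1.262e+04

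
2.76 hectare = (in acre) 6.82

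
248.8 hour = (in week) 1.481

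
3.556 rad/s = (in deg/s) 203.7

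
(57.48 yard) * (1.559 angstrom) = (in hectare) 8.194e-13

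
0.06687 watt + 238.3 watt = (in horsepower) 0.3197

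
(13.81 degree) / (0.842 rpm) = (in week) 4.52e-06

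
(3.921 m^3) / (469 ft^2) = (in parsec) 2.916e-18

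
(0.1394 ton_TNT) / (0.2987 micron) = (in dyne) 1.953e+20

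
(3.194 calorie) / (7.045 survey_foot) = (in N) 6.223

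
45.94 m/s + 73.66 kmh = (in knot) 129.1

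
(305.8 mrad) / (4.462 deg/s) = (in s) 3.927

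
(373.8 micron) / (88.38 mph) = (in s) 9.461e-06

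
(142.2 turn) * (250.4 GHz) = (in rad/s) 2.237e+14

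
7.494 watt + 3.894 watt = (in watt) 11.39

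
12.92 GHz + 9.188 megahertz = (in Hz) 1.293e+10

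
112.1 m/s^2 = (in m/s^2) 112.1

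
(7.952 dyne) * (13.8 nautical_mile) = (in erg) 2.032e+07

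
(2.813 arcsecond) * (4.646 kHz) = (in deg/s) 3.63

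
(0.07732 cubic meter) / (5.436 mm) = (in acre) 0.003515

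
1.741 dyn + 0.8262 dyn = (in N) 2.567e-05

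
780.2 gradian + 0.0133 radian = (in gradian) 781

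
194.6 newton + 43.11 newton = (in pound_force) 53.44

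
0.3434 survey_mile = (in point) 1.567e+06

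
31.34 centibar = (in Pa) 3.134e+04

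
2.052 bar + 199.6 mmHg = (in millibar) 2318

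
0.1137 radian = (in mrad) 113.7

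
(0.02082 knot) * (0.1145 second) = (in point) 3.476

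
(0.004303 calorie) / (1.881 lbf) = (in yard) 0.002353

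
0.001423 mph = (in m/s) 0.0006361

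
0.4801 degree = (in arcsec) 1728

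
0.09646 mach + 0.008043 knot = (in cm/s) 3285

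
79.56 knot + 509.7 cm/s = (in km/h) 165.7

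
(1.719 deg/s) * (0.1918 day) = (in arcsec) 1.026e+08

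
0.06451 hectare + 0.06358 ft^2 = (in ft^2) 6944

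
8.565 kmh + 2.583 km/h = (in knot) 6.019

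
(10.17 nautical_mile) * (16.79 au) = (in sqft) 5.092e+17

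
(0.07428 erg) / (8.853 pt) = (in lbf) 5.347e-07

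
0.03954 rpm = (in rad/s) 0.004141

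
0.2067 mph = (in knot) 0.1796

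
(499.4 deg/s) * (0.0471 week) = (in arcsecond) 5.121e+10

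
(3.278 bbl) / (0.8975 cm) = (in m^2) 58.07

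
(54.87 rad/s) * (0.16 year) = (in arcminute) 9.518e+11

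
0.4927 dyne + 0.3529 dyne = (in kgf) 8.623e-07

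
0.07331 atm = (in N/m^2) 7428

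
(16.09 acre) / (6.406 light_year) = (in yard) 1.175e-12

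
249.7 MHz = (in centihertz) 2.497e+10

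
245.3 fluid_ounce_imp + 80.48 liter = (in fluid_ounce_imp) 3078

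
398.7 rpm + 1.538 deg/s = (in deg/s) 2394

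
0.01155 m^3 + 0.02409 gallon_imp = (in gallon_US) 3.08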